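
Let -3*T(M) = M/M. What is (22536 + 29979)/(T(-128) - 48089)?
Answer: -157545/144268 ≈ -1.0920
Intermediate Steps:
T(M) = -⅓ (T(M) = -M/(3*M) = -⅓*1 = -⅓)
(22536 + 29979)/(T(-128) - 48089) = (22536 + 29979)/(-⅓ - 48089) = 52515/(-144268/3) = 52515*(-3/144268) = -157545/144268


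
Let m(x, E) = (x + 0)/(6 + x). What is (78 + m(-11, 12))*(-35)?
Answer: -2807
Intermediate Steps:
m(x, E) = x/(6 + x)
(78 + m(-11, 12))*(-35) = (78 - 11/(6 - 11))*(-35) = (78 - 11/(-5))*(-35) = (78 - 11*(-⅕))*(-35) = (78 + 11/5)*(-35) = (401/5)*(-35) = -2807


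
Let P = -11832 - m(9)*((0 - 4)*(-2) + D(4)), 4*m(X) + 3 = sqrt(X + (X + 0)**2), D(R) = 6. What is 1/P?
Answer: -5254/62109671 + 14*sqrt(10)/186329013 ≈ -8.4355e-5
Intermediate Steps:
m(X) = -3/4 + sqrt(X + X**2)/4 (m(X) = -3/4 + sqrt(X + (X + 0)**2)/4 = -3/4 + sqrt(X + X**2)/4)
P = -23643/2 - 21*sqrt(10)/2 (P = -11832 - (-3/4 + sqrt(9*(1 + 9))/4)*((0 - 4)*(-2) + 6) = -11832 - (-3/4 + sqrt(9*10)/4)*(-4*(-2) + 6) = -11832 - (-3/4 + sqrt(90)/4)*(8 + 6) = -11832 - (-3/4 + (3*sqrt(10))/4)*14 = -11832 - (-3/4 + 3*sqrt(10)/4)*14 = -11832 - (-21/2 + 21*sqrt(10)/2) = -11832 + (21/2 - 21*sqrt(10)/2) = -23643/2 - 21*sqrt(10)/2 ≈ -11855.)
1/P = 1/(-23643/2 - 21*sqrt(10)/2)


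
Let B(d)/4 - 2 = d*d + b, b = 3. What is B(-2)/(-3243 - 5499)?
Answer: -6/1457 ≈ -0.0041180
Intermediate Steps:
B(d) = 20 + 4*d² (B(d) = 8 + 4*(d*d + 3) = 8 + 4*(d² + 3) = 8 + 4*(3 + d²) = 8 + (12 + 4*d²) = 20 + 4*d²)
B(-2)/(-3243 - 5499) = (20 + 4*(-2)²)/(-3243 - 5499) = (20 + 4*4)/(-8742) = (20 + 16)*(-1/8742) = 36*(-1/8742) = -6/1457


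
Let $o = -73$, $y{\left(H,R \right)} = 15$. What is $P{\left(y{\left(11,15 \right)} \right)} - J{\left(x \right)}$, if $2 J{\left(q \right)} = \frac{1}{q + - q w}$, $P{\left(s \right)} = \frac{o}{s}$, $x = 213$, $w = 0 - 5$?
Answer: $- \frac{62201}{12780} \approx -4.8671$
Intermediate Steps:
$w = -5$ ($w = 0 - 5 = -5$)
$P{\left(s \right)} = - \frac{73}{s}$
$J{\left(q \right)} = \frac{1}{12 q}$ ($J{\left(q \right)} = \frac{1}{2 \left(q + - q \left(-5\right)\right)} = \frac{1}{2 \left(q + 5 q\right)} = \frac{1}{2 \cdot 6 q} = \frac{\frac{1}{6} \frac{1}{q}}{2} = \frac{1}{12 q}$)
$P{\left(y{\left(11,15 \right)} \right)} - J{\left(x \right)} = - \frac{73}{15} - \frac{1}{12 \cdot 213} = \left(-73\right) \frac{1}{15} - \frac{1}{12} \cdot \frac{1}{213} = - \frac{73}{15} - \frac{1}{2556} = - \frac{62201}{12780}$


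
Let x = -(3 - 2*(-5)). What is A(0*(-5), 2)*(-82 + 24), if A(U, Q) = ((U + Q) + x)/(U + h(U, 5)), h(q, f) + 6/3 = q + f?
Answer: 638/3 ≈ 212.67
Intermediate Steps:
h(q, f) = -2 + f + q (h(q, f) = -2 + (q + f) = -2 + (f + q) = -2 + f + q)
x = -13 (x = -(3 + 10) = -1*13 = -13)
A(U, Q) = (-13 + Q + U)/(3 + 2*U) (A(U, Q) = ((U + Q) - 13)/(U + (-2 + 5 + U)) = ((Q + U) - 13)/(U + (3 + U)) = (-13 + Q + U)/(3 + 2*U))
A(0*(-5), 2)*(-82 + 24) = ((-13 + 2 + 0*(-5))/(3 + 2*(0*(-5))))*(-82 + 24) = ((-13 + 2 + 0)/(3 + 2*0))*(-58) = (-11/(3 + 0))*(-58) = (-11/3)*(-58) = ((⅓)*(-11))*(-58) = -11/3*(-58) = 638/3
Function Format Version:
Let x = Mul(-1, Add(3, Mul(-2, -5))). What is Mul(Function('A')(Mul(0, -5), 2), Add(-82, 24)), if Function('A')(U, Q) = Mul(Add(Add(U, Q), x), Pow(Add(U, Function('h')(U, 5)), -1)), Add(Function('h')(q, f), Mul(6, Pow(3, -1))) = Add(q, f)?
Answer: Rational(638, 3) ≈ 212.67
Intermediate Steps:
Function('h')(q, f) = Add(-2, f, q) (Function('h')(q, f) = Add(-2, Add(q, f)) = Add(-2, Add(f, q)) = Add(-2, f, q))
x = -13 (x = Mul(-1, Add(3, 10)) = Mul(-1, 13) = -13)
Function('A')(U, Q) = Mul(Pow(Add(3, Mul(2, U)), -1), Add(-13, Q, U)) (Function('A')(U, Q) = Mul(Add(Add(U, Q), -13), Pow(Add(U, Add(-2, 5, U)), -1)) = Mul(Add(Add(Q, U), -13), Pow(Add(U, Add(3, U)), -1)) = Mul(Add(-13, Q, U), Pow(Add(3, Mul(2, U)), -1)) = Mul(Pow(Add(3, Mul(2, U)), -1), Add(-13, Q, U)))
Mul(Function('A')(Mul(0, -5), 2), Add(-82, 24)) = Mul(Mul(Pow(Add(3, Mul(2, Mul(0, -5))), -1), Add(-13, 2, Mul(0, -5))), Add(-82, 24)) = Mul(Mul(Pow(Add(3, Mul(2, 0)), -1), Add(-13, 2, 0)), -58) = Mul(Mul(Pow(Add(3, 0), -1), -11), -58) = Mul(Mul(Pow(3, -1), -11), -58) = Mul(Mul(Rational(1, 3), -11), -58) = Mul(Rational(-11, 3), -58) = Rational(638, 3)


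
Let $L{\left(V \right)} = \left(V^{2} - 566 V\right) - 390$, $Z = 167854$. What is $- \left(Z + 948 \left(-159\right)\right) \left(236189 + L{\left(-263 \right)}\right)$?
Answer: $-7770408772$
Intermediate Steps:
$L{\left(V \right)} = -390 + V^{2} - 566 V$
$- \left(Z + 948 \left(-159\right)\right) \left(236189 + L{\left(-263 \right)}\right) = - \left(167854 + 948 \left(-159\right)\right) \left(236189 - \left(-148468 - 69169\right)\right) = - \left(167854 - 150732\right) \left(236189 + \left(-390 + 69169 + 148858\right)\right) = - 17122 \left(236189 + 217637\right) = - 17122 \cdot 453826 = \left(-1\right) 7770408772 = -7770408772$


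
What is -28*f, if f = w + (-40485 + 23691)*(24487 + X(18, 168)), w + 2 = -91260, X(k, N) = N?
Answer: 11596125296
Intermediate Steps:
w = -91262 (w = -2 - 91260 = -91262)
f = -414147332 (f = -91262 + (-40485 + 23691)*(24487 + 168) = -91262 - 16794*24655 = -91262 - 414056070 = -414147332)
-28*f = -28*(-414147332) = 11596125296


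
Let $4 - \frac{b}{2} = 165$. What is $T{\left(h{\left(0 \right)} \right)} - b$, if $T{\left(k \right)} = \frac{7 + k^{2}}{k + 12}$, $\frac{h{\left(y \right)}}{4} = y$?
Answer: $\frac{3871}{12} \approx 322.58$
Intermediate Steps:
$b = -322$ ($b = 8 - 330 = -322$)
$h{\left(y \right)} = 4 y$
$T{\left(k \right)} = \frac{7 + k^{2}}{12 + k}$
$T{\left(h{\left(0 \right)} \right)} - b = \frac{7 + \left(4 \cdot 0\right)^{2}}{12 + 4 \cdot 0} - -322 = \frac{7 + 0^{2}}{12 + 0} + 322 = \frac{7 + 0}{12} + 322 = \frac{1}{12} \cdot 7 + 322 = \frac{7}{12} + 322 = \frac{3871}{12}$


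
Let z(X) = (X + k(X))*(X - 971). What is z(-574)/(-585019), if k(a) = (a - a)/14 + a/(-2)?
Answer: -443415/585019 ≈ -0.75795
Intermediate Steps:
k(a) = -a/2 (k(a) = 0*(1/14) + a*(-½) = 0 - a/2 = -a/2)
z(X) = X*(-971 + X)/2 (z(X) = (X - X/2)*(X - 971) = (X/2)*(-971 + X) = X*(-971 + X)/2)
z(-574)/(-585019) = ((½)*(-574)*(-971 - 574))/(-585019) = ((½)*(-574)*(-1545))*(-1/585019) = 443415*(-1/585019) = -443415/585019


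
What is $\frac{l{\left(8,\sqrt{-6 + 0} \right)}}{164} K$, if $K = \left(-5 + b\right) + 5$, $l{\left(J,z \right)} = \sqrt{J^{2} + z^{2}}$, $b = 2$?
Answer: $\frac{\sqrt{58}}{82} \approx 0.092875$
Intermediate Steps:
$K = 2$ ($K = \left(-5 + 2\right) + 5 = -3 + 5 = 2$)
$\frac{l{\left(8,\sqrt{-6 + 0} \right)}}{164} K = \frac{\sqrt{8^{2} + \left(\sqrt{-6 + 0}\right)^{2}}}{164} \cdot 2 = \sqrt{64 + \left(\sqrt{-6}\right)^{2}} \cdot \frac{1}{164} \cdot 2 = \sqrt{64 + \left(i \sqrt{6}\right)^{2}} \cdot \frac{1}{164} \cdot 2 = \sqrt{64 - 6} \cdot \frac{1}{164} \cdot 2 = \sqrt{58} \cdot \frac{1}{164} \cdot 2 = \frac{\sqrt{58}}{164} \cdot 2 = \frac{\sqrt{58}}{82}$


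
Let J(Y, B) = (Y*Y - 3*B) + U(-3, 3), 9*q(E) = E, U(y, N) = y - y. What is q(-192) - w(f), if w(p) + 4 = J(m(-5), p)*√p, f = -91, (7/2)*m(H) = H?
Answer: -52/3 - 13477*I*√91/49 ≈ -17.333 - 2623.7*I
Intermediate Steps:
U(y, N) = 0
m(H) = 2*H/7
q(E) = E/9
J(Y, B) = Y² - 3*B (J(Y, B) = (Y*Y - 3*B) + 0 = (Y² - 3*B) + 0 = Y² - 3*B)
w(p) = -4 + √p*(100/49 - 3*p) (w(p) = -4 + (((2/7)*(-5))² - 3*p)*√p = -4 + ((-10/7)² - 3*p)*√p = -4 + (100/49 - 3*p)*√p = -4 + √p*(100/49 - 3*p))
q(-192) - w(f) = (⅑)*(-192) - (-4 + √(-91)*(100 - 147*(-91))/49) = -64/3 - (-4 + (I*√91)*(100 + 13377)/49) = -64/3 - (-4 + (1/49)*(I*√91)*13477) = -64/3 - (-4 + 13477*I*√91/49) = -64/3 + (4 - 13477*I*√91/49) = -52/3 - 13477*I*√91/49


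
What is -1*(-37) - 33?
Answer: 4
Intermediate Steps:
-1*(-37) - 33 = 37 - 33 = 4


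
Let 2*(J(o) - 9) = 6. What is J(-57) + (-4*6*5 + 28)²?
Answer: 8476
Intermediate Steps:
J(o) = 12 (J(o) = 9 + (½)*6 = 9 + 3 = 12)
J(-57) + (-4*6*5 + 28)² = 12 + (-4*6*5 + 28)² = 12 + (-24*5 + 28)² = 12 + (-120 + 28)² = 12 + (-92)² = 12 + 8464 = 8476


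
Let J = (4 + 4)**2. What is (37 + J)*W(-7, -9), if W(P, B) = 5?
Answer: 505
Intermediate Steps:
J = 64 (J = 8**2 = 64)
(37 + J)*W(-7, -9) = (37 + 64)*5 = 101*5 = 505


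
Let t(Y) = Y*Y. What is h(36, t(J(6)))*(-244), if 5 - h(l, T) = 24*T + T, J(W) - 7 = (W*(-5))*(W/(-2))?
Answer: 57393680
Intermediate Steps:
J(W) = 7 + 5*W²/2 (J(W) = 7 + (W*(-5))*(W/(-2)) = 7 + (-5*W)*(W*(-½)) = 7 + (-5*W)*(-W/2) = 7 + 5*W²/2)
t(Y) = Y²
h(l, T) = 5 - 25*T (h(l, T) = 5 - (24*T + T) = 5 - 25*T)
h(36, t(J(6)))*(-244) = (5 - 25*(7 + (5/2)*6²)²)*(-244) = (5 - 25*(7 + (5/2)*36)²)*(-244) = (5 - 25*(7 + 90)²)*(-244) = (5 - 25*97²)*(-244) = (5 - 25*9409)*(-244) = (5 - 235225)*(-244) = -235220*(-244) = 57393680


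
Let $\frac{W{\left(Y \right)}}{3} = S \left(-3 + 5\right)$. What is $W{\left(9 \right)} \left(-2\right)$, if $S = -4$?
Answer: $48$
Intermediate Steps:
$W{\left(Y \right)} = -24$ ($W{\left(Y \right)} = 3 \left(- 4 \left(-3 + 5\right)\right) = 3 \left(\left(-4\right) 2\right) = 3 \left(-8\right) = -24$)
$W{\left(9 \right)} \left(-2\right) = \left(-24\right) \left(-2\right) = 48$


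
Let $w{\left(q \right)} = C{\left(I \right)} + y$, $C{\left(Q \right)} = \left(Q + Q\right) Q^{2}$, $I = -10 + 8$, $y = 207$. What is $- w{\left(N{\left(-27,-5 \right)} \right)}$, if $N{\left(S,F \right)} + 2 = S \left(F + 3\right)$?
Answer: $-191$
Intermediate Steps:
$I = -2$
$C{\left(Q \right)} = 2 Q^{3}$ ($C{\left(Q \right)} = 2 Q Q^{2} = 2 Q^{3}$)
$N{\left(S,F \right)} = -2 + S \left(3 + F\right)$ ($N{\left(S,F \right)} = -2 + S \left(F + 3\right) = -2 + S \left(3 + F\right)$)
$w{\left(q \right)} = 191$ ($w{\left(q \right)} = 2 \left(-2\right)^{3} + 207 = 2 \left(-8\right) + 207 = -16 + 207 = 191$)
$- w{\left(N{\left(-27,-5 \right)} \right)} = \left(-1\right) 191 = -191$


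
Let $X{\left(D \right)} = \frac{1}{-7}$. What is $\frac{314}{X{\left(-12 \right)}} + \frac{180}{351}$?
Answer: $- \frac{85702}{39} \approx -2197.5$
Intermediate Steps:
$X{\left(D \right)} = - \frac{1}{7}$
$\frac{314}{X{\left(-12 \right)}} + \frac{180}{351} = \frac{314}{- \frac{1}{7}} + \frac{180}{351} = 314 \left(-7\right) + 180 \cdot \frac{1}{351} = -2198 + \frac{20}{39} = - \frac{85702}{39}$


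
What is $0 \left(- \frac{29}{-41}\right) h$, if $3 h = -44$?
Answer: $0$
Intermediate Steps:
$h = - \frac{44}{3}$ ($h = \frac{1}{3} \left(-44\right) = - \frac{44}{3} \approx -14.667$)
$0 \left(- \frac{29}{-41}\right) h = 0 \left(- \frac{29}{-41}\right) \left(- \frac{44}{3}\right) = 0 \left(\left(-29\right) \left(- \frac{1}{41}\right)\right) \left(- \frac{44}{3}\right) = 0 \cdot \frac{29}{41} \left(- \frac{44}{3}\right) = 0 \left(- \frac{44}{3}\right) = 0$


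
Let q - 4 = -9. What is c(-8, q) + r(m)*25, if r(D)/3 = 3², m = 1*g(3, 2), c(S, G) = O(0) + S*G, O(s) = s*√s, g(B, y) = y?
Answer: 715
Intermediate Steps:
q = -5 (q = 4 - 9 = -5)
O(s) = s^(3/2)
c(S, G) = G*S (c(S, G) = 0^(3/2) + S*G = 0 + G*S = G*S)
m = 2 (m = 1*2 = 2)
r(D) = 27 (r(D) = 3*3² = 3*9 = 27)
c(-8, q) + r(m)*25 = -5*(-8) + 27*25 = 40 + 675 = 715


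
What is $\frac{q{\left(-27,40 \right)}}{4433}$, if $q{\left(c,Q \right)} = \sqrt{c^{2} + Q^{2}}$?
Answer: $\frac{\sqrt{2329}}{4433} \approx 0.010886$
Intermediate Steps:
$q{\left(c,Q \right)} = \sqrt{Q^{2} + c^{2}}$
$\frac{q{\left(-27,40 \right)}}{4433} = \frac{\sqrt{40^{2} + \left(-27\right)^{2}}}{4433} = \sqrt{1600 + 729} \cdot \frac{1}{4433} = \sqrt{2329} \cdot \frac{1}{4433} = \frac{\sqrt{2329}}{4433}$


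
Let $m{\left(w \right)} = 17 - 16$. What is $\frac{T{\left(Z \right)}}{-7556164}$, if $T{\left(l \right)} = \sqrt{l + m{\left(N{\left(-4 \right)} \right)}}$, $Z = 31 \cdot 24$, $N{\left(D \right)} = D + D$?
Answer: $- \frac{\sqrt{745}}{7556164} \approx -3.6122 \cdot 10^{-6}$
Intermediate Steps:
$N{\left(D \right)} = 2 D$
$Z = 744$
$m{\left(w \right)} = 1$ ($m{\left(w \right)} = 17 - 16 = 1$)
$T{\left(l \right)} = \sqrt{1 + l}$ ($T{\left(l \right)} = \sqrt{l + 1} = \sqrt{1 + l}$)
$\frac{T{\left(Z \right)}}{-7556164} = \frac{\sqrt{1 + 744}}{-7556164} = \sqrt{745} \left(- \frac{1}{7556164}\right) = - \frac{\sqrt{745}}{7556164}$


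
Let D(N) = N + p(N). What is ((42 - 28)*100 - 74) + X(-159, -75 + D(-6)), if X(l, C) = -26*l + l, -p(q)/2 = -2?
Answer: 5301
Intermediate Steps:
p(q) = 4 (p(q) = -2*(-2) = 4)
D(N) = 4 + N (D(N) = N + 4 = 4 + N)
X(l, C) = -25*l
((42 - 28)*100 - 74) + X(-159, -75 + D(-6)) = ((42 - 28)*100 - 74) - 25*(-159) = (14*100 - 74) + 3975 = (1400 - 74) + 3975 = 1326 + 3975 = 5301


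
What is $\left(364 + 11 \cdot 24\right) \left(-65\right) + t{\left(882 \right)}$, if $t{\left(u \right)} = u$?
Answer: $-39938$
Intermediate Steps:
$\left(364 + 11 \cdot 24\right) \left(-65\right) + t{\left(882 \right)} = \left(364 + 11 \cdot 24\right) \left(-65\right) + 882 = \left(364 + 264\right) \left(-65\right) + 882 = 628 \left(-65\right) + 882 = -40820 + 882 = -39938$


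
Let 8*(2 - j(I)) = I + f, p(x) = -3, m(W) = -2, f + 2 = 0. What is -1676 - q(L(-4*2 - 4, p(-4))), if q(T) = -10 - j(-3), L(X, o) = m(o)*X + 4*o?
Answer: -13307/8 ≈ -1663.4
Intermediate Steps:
f = -2 (f = -2 + 0 = -2)
j(I) = 9/4 - I/8 (j(I) = 2 - (I - 2)/8 = 2 - (-2 + I)/8 = 2 + (¼ - I/8) = 9/4 - I/8)
L(X, o) = -2*X + 4*o
q(T) = -101/8 (q(T) = -10 - (9/4 - ⅛*(-3)) = -10 - (9/4 + 3/8) = -10 - 1*21/8 = -10 - 21/8 = -101/8)
-1676 - q(L(-4*2 - 4, p(-4))) = -1676 - 1*(-101/8) = -1676 + 101/8 = -13307/8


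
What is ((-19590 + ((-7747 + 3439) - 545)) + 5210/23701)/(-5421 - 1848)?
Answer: 193106111/57427523 ≈ 3.3626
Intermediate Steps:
((-19590 + ((-7747 + 3439) - 545)) + 5210/23701)/(-5421 - 1848) = ((-19590 + (-4308 - 545)) + 5210*(1/23701))/(-7269) = ((-19590 - 4853) + 5210/23701)*(-1/7269) = (-24443 + 5210/23701)*(-1/7269) = -579318333/23701*(-1/7269) = 193106111/57427523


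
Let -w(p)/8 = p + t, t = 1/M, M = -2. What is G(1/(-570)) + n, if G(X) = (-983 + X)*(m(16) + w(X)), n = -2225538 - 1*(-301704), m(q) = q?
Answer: -157861423622/81225 ≈ -1.9435e+6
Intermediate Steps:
t = -½ (t = 1/(-2) = -½ ≈ -0.50000)
w(p) = 4 - 8*p (w(p) = -8*(p - ½) = -8*(-½ + p) = 4 - 8*p)
n = -1923834 (n = -2225538 + 301704 = -1923834)
G(X) = (-983 + X)*(20 - 8*X) (G(X) = (-983 + X)*(16 + (4 - 8*X)) = (-983 + X)*(20 - 8*X))
G(1/(-570)) + n = (-19660 - 8*(1/(-570))² + 7884/(-570)) - 1923834 = (-19660 - 8*(-1/570)² + 7884*(-1/570)) - 1923834 = (-19660 - 8*1/324900 - 1314/95) - 1923834 = (-19660 - 2/81225 - 1314/95) - 1923834 = -1598006972/81225 - 1923834 = -157861423622/81225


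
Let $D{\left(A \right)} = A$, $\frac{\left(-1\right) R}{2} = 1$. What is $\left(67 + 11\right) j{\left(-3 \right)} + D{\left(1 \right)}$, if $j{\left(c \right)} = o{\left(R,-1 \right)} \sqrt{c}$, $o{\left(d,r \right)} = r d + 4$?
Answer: $1 + 468 i \sqrt{3} \approx 1.0 + 810.6 i$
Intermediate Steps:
$R = -2$ ($R = \left(-2\right) 1 = -2$)
$o{\left(d,r \right)} = 4 + d r$ ($o{\left(d,r \right)} = d r + 4 = 4 + d r$)
$j{\left(c \right)} = 6 \sqrt{c}$ ($j{\left(c \right)} = \left(4 - -2\right) \sqrt{c} = \left(4 + 2\right) \sqrt{c} = 6 \sqrt{c}$)
$\left(67 + 11\right) j{\left(-3 \right)} + D{\left(1 \right)} = \left(67 + 11\right) 6 \sqrt{-3} + 1 = 78 \cdot 6 i \sqrt{3} + 1 = 468 i \sqrt{3} + 1 = 1 + 468 i \sqrt{3}$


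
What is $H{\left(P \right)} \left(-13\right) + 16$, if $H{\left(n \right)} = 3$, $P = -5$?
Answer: $-23$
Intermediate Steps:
$H{\left(P \right)} \left(-13\right) + 16 = 3 \left(-13\right) + 16 = -39 + 16 = -23$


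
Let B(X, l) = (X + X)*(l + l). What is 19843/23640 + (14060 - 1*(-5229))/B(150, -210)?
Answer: 17035217/24822000 ≈ 0.68630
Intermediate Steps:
B(X, l) = 4*X*l (B(X, l) = (2*X)*(2*l) = 4*X*l)
19843/23640 + (14060 - 1*(-5229))/B(150, -210) = 19843/23640 + (14060 - 1*(-5229))/((4*150*(-210))) = 19843*(1/23640) + (14060 + 5229)/(-126000) = 19843/23640 + 19289*(-1/126000) = 19843/23640 - 19289/126000 = 17035217/24822000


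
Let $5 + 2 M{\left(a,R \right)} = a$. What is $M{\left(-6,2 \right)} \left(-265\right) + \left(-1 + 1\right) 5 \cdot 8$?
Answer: $\frac{2915}{2} \approx 1457.5$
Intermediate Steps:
$M{\left(a,R \right)} = - \frac{5}{2} + \frac{a}{2}$
$M{\left(-6,2 \right)} \left(-265\right) + \left(-1 + 1\right) 5 \cdot 8 = \left(- \frac{5}{2} + \frac{1}{2} \left(-6\right)\right) \left(-265\right) + \left(-1 + 1\right) 5 \cdot 8 = \left(- \frac{5}{2} - 3\right) \left(-265\right) + 0 \cdot 5 \cdot 8 = \left(- \frac{11}{2}\right) \left(-265\right) + 0 \cdot 8 = \frac{2915}{2} + 0 = \frac{2915}{2}$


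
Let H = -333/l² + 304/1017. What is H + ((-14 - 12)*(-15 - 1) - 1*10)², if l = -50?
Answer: 419095951339/2542500 ≈ 1.6484e+5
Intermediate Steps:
H = 421339/2542500 (H = -333/((-50)²) + 304/1017 = -333/2500 + 304*(1/1017) = -333*1/2500 + 304/1017 = -333/2500 + 304/1017 = 421339/2542500 ≈ 0.16572)
H + ((-14 - 12)*(-15 - 1) - 1*10)² = 421339/2542500 + ((-14 - 12)*(-15 - 1) - 1*10)² = 421339/2542500 + (-26*(-16) - 10)² = 421339/2542500 + (416 - 10)² = 421339/2542500 + 406² = 421339/2542500 + 164836 = 419095951339/2542500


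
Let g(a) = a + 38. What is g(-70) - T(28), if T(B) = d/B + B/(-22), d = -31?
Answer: -9123/308 ≈ -29.620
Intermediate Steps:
g(a) = 38 + a
T(B) = -31/B - B/22 (T(B) = -31/B + B/(-22) = -31/B + B*(-1/22) = -31/B - B/22)
g(-70) - T(28) = (38 - 70) - (-31/28 - 1/22*28) = -32 - (-31*1/28 - 14/11) = -32 - (-31/28 - 14/11) = -32 - 1*(-733/308) = -32 + 733/308 = -9123/308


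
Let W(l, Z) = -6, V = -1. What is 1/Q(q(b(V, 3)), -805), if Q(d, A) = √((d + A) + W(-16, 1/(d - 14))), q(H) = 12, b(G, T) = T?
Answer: -I*√799/799 ≈ -0.035377*I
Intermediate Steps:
Q(d, A) = √(-6 + A + d) (Q(d, A) = √((d + A) - 6) = √((A + d) - 6) = √(-6 + A + d))
1/Q(q(b(V, 3)), -805) = 1/(√(-6 - 805 + 12)) = 1/(√(-799)) = 1/(I*√799) = -I*√799/799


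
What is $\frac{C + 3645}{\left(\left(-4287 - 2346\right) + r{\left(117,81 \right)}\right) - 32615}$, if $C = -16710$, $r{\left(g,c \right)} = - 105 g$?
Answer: $\frac{13065}{51533} \approx 0.25353$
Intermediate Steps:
$\frac{C + 3645}{\left(\left(-4287 - 2346\right) + r{\left(117,81 \right)}\right) - 32615} = \frac{-16710 + 3645}{\left(\left(-4287 - 2346\right) - 12285\right) - 32615} = - \frac{13065}{\left(-6633 - 12285\right) - 32615} = - \frac{13065}{-18918 - 32615} = - \frac{13065}{-51533} = \left(-13065\right) \left(- \frac{1}{51533}\right) = \frac{13065}{51533}$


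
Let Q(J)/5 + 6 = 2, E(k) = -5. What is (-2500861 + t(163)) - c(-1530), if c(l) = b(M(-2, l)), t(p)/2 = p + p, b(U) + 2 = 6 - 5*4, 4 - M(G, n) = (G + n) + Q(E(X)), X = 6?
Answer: -2500193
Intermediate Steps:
Q(J) = -20 (Q(J) = -30 + 5*2 = -30 + 10 = -20)
M(G, n) = 24 - G - n (M(G, n) = 4 - ((G + n) - 20) = 4 - (-20 + G + n) = 4 + (20 - G - n) = 24 - G - n)
b(U) = -16 (b(U) = -2 + (6 - 5*4) = -2 + (6 - 20) = -2 - 14 = -16)
t(p) = 4*p (t(p) = 2*(p + p) = 2*(2*p) = 4*p)
c(l) = -16
(-2500861 + t(163)) - c(-1530) = (-2500861 + 4*163) - 1*(-16) = (-2500861 + 652) + 16 = -2500209 + 16 = -2500193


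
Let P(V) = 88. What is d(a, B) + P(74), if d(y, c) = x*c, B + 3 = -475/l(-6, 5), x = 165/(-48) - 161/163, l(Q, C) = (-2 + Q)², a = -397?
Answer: 22386103/166912 ≈ 134.12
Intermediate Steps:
x = -11541/2608 (x = 165*(-1/48) - 161*1/163 = -55/16 - 161/163 = -11541/2608 ≈ -4.4252)
B = -667/64 (B = -3 - 475/(-2 - 6)² = -3 - 475/((-8)²) = -3 - 475/64 = -667/64 ≈ -10.422)
d(y, c) = -11541*c/2608
d(a, B) + P(74) = -11541/2608*(-667/64) + 88 = 7697847/166912 + 88 = 22386103/166912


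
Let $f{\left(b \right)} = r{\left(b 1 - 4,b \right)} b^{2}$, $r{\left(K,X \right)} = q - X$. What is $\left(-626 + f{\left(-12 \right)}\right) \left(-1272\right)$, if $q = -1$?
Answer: $-1218576$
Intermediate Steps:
$r{\left(K,X \right)} = -1 - X$
$f{\left(b \right)} = b^{2} \left(-1 - b\right)$ ($f{\left(b \right)} = \left(-1 - b\right) b^{2} = b^{2} \left(-1 - b\right)$)
$\left(-626 + f{\left(-12 \right)}\right) \left(-1272\right) = \left(-626 + \left(-12\right)^{2} \left(-1 - -12\right)\right) \left(-1272\right) = \left(-626 + 144 \left(-1 + 12\right)\right) \left(-1272\right) = \left(-626 + 144 \cdot 11\right) \left(-1272\right) = \left(-626 + 1584\right) \left(-1272\right) = 958 \left(-1272\right) = -1218576$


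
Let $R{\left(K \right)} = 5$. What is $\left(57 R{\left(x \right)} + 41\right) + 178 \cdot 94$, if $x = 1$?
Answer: $17058$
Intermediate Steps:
$\left(57 R{\left(x \right)} + 41\right) + 178 \cdot 94 = \left(57 \cdot 5 + 41\right) + 178 \cdot 94 = \left(285 + 41\right) + 16732 = 326 + 16732 = 17058$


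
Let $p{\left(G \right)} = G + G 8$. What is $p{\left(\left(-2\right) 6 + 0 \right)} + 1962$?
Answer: $1854$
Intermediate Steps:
$p{\left(G \right)} = 9 G$ ($p{\left(G \right)} = G + 8 G = 9 G$)
$p{\left(\left(-2\right) 6 + 0 \right)} + 1962 = 9 \left(\left(-2\right) 6 + 0\right) + 1962 = 9 \left(-12 + 0\right) + 1962 = 9 \left(-12\right) + 1962 = -108 + 1962 = 1854$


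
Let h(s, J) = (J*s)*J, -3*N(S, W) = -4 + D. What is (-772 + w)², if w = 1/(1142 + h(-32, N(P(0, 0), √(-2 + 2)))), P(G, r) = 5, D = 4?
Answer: 777259114129/1304164 ≈ 5.9598e+5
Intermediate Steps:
N(S, W) = 0 (N(S, W) = -(-4 + 4)/3 = -⅓*0 = 0)
h(s, J) = s*J²
w = 1/1142 (w = 1/(1142 - 32*0²) = 1/(1142 - 32*0) = 1/(1142 + 0) = 1/1142 ≈ 0.00087566)
(-772 + w)² = (-772 + 1/1142)² = (-881623/1142)² = 777259114129/1304164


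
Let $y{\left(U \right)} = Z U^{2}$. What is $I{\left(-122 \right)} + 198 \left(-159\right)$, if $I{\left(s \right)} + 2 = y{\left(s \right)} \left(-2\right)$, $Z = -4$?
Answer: $87588$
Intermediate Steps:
$y{\left(U \right)} = - 4 U^{2}$
$I{\left(s \right)} = -2 + 8 s^{2}$ ($I{\left(s \right)} = -2 + - 4 s^{2} \left(-2\right) = -2 + 8 s^{2}$)
$I{\left(-122 \right)} + 198 \left(-159\right) = \left(-2 + 8 \left(-122\right)^{2}\right) + 198 \left(-159\right) = \left(-2 + 8 \cdot 14884\right) - 31482 = \left(-2 + 119072\right) - 31482 = 119070 - 31482 = 87588$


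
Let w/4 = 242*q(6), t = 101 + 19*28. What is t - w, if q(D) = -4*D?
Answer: 23865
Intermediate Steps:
t = 633 (t = 101 + 532 = 633)
w = -23232 (w = 4*(242*(-4*6)) = 4*(242*(-24)) = 4*(-5808) = -23232)
t - w = 633 - 1*(-23232) = 633 + 23232 = 23865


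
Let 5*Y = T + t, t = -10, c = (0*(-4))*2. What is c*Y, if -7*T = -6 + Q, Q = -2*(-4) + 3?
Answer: 0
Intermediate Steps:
Q = 11 (Q = 8 + 3 = 11)
T = -5/7 (T = -(-6 + 11)/7 = -⅐*5 = -5/7 ≈ -0.71429)
c = 0 (c = 0*2 = 0)
Y = -15/7 (Y = (-5/7 - 10)/5 = (⅕)*(-75/7) = -15/7 ≈ -2.1429)
c*Y = 0*(-15/7) = 0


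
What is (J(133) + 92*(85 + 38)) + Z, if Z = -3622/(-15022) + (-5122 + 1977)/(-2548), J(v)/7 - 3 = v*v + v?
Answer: 372077372153/2734004 ≈ 1.3609e+5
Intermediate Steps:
J(v) = 21 + 7*v + 7*v² (J(v) = 21 + 7*(v*v + v) = 21 + 7*(v² + v) = 21 + 7*(v + v²) = 21 + (7*v + 7*v²) = 21 + 7*v + 7*v²)
Z = 4033789/2734004 (Z = -3622*(-1/15022) - 3145*(-1/2548) = 1811/7511 + 3145/2548 = 4033789/2734004 ≈ 1.4754)
(J(133) + 92*(85 + 38)) + Z = ((21 + 7*133 + 7*133²) + 92*(85 + 38)) + 4033789/2734004 = ((21 + 931 + 7*17689) + 92*123) + 4033789/2734004 = ((21 + 931 + 123823) + 11316) + 4033789/2734004 = (124775 + 11316) + 4033789/2734004 = 136091 + 4033789/2734004 = 372077372153/2734004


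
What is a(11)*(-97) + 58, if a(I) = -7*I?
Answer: 7527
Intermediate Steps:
a(11)*(-97) + 58 = -7*11*(-97) + 58 = -77*(-97) + 58 = 7469 + 58 = 7527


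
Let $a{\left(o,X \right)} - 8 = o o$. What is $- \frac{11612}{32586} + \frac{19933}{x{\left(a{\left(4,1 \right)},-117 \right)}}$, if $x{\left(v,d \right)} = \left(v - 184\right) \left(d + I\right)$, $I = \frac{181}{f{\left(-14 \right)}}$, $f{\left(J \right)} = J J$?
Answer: $\frac{10629957841}{14827281720} \approx 0.71692$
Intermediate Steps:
$f{\left(J \right)} = J^{2}$
$a{\left(o,X \right)} = 8 + o^{2}$ ($a{\left(o,X \right)} = 8 + o o = 8 + o^{2}$)
$I = \frac{181}{196}$ ($I = \frac{181}{\left(-14\right)^{2}} = \frac{181}{196} \approx 0.92347$)
$x{\left(v,d \right)} = \left(-184 + v\right) \left(\frac{181}{196} + d\right)$ ($x{\left(v,d \right)} = \left(v - 184\right) \left(d + \frac{181}{196}\right) = \left(-184 + v\right) \left(\frac{181}{196} + d\right)$)
$- \frac{11612}{32586} + \frac{19933}{x{\left(a{\left(4,1 \right)},-117 \right)}} = - \frac{11612}{32586} + \frac{19933}{- \frac{8326}{49} - -21528 + \frac{181 \left(8 + 4^{2}\right)}{196} - 117 \left(8 + 4^{2}\right)} = \left(-11612\right) \frac{1}{32586} + \frac{19933}{- \frac{8326}{49} + 21528 + \frac{181 \left(8 + 16\right)}{196} - 117 \left(8 + 16\right)} = - \frac{5806}{16293} + \frac{19933}{- \frac{8326}{49} + 21528 + \frac{181}{196} \cdot 24 - 2808} = - \frac{5806}{16293} + \frac{19933}{- \frac{8326}{49} + 21528 + \frac{1086}{49} - 2808} = - \frac{5806}{16293} + \frac{19933}{\frac{910040}{49}} = - \frac{5806}{16293} + 19933 \cdot \frac{49}{910040} = - \frac{5806}{16293} + \frac{976717}{910040} = \frac{10629957841}{14827281720}$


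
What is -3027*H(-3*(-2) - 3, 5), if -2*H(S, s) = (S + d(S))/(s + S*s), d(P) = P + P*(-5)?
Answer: -27243/40 ≈ -681.08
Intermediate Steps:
d(P) = -4*P (d(P) = P - 5*P = -4*P)
H(S, s) = 3*S/(2*(s + S*s)) (H(S, s) = -(S - 4*S)/(2*(s + S*s)) = -(-3*S)/(2*(s + S*s)) = -(-3)*S/(2*(s + S*s)) = 3*S/(2*(s + S*s)))
-3027*H(-3*(-2) - 3, 5) = -9081*(-3*(-2) - 3)/(2*5*(1 + (-3*(-2) - 3))) = -9081*(6 - 3)/(2*5*(1 + (6 - 3))) = -9081*3/(2*5*(1 + 3)) = -9081*3/(2*5*4) = -3027*9/40 = -27243/40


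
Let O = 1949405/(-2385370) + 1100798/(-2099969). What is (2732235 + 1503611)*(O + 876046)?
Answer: 31505257483949588197295/8490174667 ≈ 3.7108e+12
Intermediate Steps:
O = -1343900118741/1001840610706 (O = 1949405*(-1/2385370) + 1100798*(-1/2099969) = -389881/477074 - 1100798/2099969 = -1343900118741/1001840610706 ≈ -1.3414)
(2732235 + 1503611)*(O + 876046) = (2732235 + 1503611)*(-1343900118741/1001840610706 + 876046) = 4235846*(877657115746429735/1001840610706) = 31505257483949588197295/8490174667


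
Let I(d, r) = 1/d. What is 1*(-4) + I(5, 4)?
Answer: -19/5 ≈ -3.8000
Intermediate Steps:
1*(-4) + I(5, 4) = 1*(-4) + 1/5 = -4 + ⅕ = -19/5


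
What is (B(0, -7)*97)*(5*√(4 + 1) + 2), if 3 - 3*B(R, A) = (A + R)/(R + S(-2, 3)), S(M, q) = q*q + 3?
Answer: 4171/18 + 20855*√5/36 ≈ 1527.1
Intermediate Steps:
S(M, q) = 3 + q² (S(M, q) = q² + 3 = 3 + q²)
B(R, A) = 1 - (A + R)/(3*(12 + R)) (B(R, A) = 1 - (A + R)/(3*(R + (3 + 3²))) = 1 - (A + R)/(3*(R + (3 + 9))) = 1 - (A + R)/(3*(R + 12)) = 1 - (A + R)/(3*(12 + R)))
(B(0, -7)*97)*(5*√(4 + 1) + 2) = (((36 - 1*(-7) + 2*0)/(3*(12 + 0)))*97)*(5*√(4 + 1) + 2) = (((⅓)*(36 + 7 + 0)/12)*97)*(5*√5 + 2) = (((⅓)*(1/12)*43)*97)*(2 + 5*√5) = ((43/36)*97)*(2 + 5*√5) = 4171*(2 + 5*√5)/36 = 4171/18 + 20855*√5/36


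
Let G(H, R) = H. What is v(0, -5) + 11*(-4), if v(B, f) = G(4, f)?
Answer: -40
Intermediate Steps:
v(B, f) = 4
v(0, -5) + 11*(-4) = 4 + 11*(-4) = 4 - 44 = -40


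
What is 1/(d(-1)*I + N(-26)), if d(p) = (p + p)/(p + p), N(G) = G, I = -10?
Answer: -1/36 ≈ -0.027778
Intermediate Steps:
d(p) = 1 (d(p) = (2*p)/((2*p)) = (2*p)*(1/(2*p)) = 1)
1/(d(-1)*I + N(-26)) = 1/(1*(-10) - 26) = 1/(-10 - 26) = 1/(-36) = -1/36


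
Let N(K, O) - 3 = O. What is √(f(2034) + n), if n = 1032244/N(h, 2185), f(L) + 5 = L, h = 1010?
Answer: 2*√187063607/547 ≈ 50.008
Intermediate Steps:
N(K, O) = 3 + O
f(L) = -5 + L
n = 258061/547 (n = 1032244/(3 + 2185) = 1032244/2188 = 1032244*(1/2188) = 258061/547 ≈ 471.77)
√(f(2034) + n) = √((-5 + 2034) + 258061/547) = √(2029 + 258061/547) = √(1367924/547) = 2*√187063607/547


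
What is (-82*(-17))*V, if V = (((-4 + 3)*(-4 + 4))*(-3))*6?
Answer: 0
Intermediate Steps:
V = 0 (V = (-1*0*(-3))*6 = (0*(-3))*6 = 0*6 = 0)
(-82*(-17))*V = -82*(-17)*0 = 1394*0 = 0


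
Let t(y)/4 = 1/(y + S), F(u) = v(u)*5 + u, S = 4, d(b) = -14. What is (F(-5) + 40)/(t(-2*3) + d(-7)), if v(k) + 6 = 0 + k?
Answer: 5/4 ≈ 1.2500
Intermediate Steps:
v(k) = -6 + k (v(k) = -6 + (0 + k) = -6 + k)
F(u) = -30 + 6*u (F(u) = (-6 + u)*5 + u = (-30 + 5*u) + u = -30 + 6*u)
t(y) = 4/(4 + y) (t(y) = 4/(y + 4) = 4/(4 + y))
(F(-5) + 40)/(t(-2*3) + d(-7)) = ((-30 + 6*(-5)) + 40)/(4/(4 - 2*3) - 14) = ((-30 - 30) + 40)/(4/(4 - 6) - 14) = (-60 + 40)/(4/(-2) - 14) = -20/(4*(-½) - 14) = -20/(-2 - 14) = -20/(-16) = -20*(-1/16) = 5/4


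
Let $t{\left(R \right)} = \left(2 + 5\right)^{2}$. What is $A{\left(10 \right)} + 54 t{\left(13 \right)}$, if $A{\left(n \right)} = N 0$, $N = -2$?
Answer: $2646$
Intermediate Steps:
$A{\left(n \right)} = 0$ ($A{\left(n \right)} = \left(-2\right) 0 = 0$)
$t{\left(R \right)} = 49$ ($t{\left(R \right)} = 7^{2} = 49$)
$A{\left(10 \right)} + 54 t{\left(13 \right)} = 0 + 54 \cdot 49 = 0 + 2646 = 2646$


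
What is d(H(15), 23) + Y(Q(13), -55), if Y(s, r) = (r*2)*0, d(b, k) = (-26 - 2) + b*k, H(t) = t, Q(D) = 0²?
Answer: 317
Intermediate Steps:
Q(D) = 0
d(b, k) = -28 + b*k
Y(s, r) = 0 (Y(s, r) = (2*r)*0 = 0)
d(H(15), 23) + Y(Q(13), -55) = (-28 + 15*23) + 0 = (-28 + 345) + 0 = 317 + 0 = 317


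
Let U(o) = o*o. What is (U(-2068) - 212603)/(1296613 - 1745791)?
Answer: -4064021/449178 ≈ -9.0477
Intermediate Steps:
U(o) = o²
(U(-2068) - 212603)/(1296613 - 1745791) = ((-2068)² - 212603)/(1296613 - 1745791) = (4276624 - 212603)/(-449178) = 4064021*(-1/449178) = -4064021/449178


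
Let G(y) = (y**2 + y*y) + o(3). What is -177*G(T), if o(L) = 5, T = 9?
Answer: -29559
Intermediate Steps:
G(y) = 5 + 2*y**2 (G(y) = (y**2 + y*y) + 5 = (y**2 + y**2) + 5 = 2*y**2 + 5 = 5 + 2*y**2)
-177*G(T) = -177*(5 + 2*9**2) = -177*(5 + 2*81) = -177*(5 + 162) = -177*167 = -29559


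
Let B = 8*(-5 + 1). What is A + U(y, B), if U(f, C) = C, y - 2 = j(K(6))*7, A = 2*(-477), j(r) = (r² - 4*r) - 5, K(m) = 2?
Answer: -986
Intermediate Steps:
j(r) = -5 + r² - 4*r
A = -954
y = -61 (y = 2 + (-5 + 2² - 4*2)*7 = 2 + (-5 + 4 - 8)*7 = 2 - 9*7 = 2 - 63 = -61)
B = -32 (B = 8*(-4) = -32)
A + U(y, B) = -954 - 32 = -986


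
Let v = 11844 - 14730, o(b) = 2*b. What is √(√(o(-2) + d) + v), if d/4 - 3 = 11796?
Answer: √(-2886 + 2*√11798) ≈ 51.66*I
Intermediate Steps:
d = 47196 (d = 12 + 4*11796 = 12 + 47184 = 47196)
v = -2886
√(√(o(-2) + d) + v) = √(√(2*(-2) + 47196) - 2886) = √(√(-4 + 47196) - 2886) = √(√47192 - 2886) = √(2*√11798 - 2886) = √(-2886 + 2*√11798)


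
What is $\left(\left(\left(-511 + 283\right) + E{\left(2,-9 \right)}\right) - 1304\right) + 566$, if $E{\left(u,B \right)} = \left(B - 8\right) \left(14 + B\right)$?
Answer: $-1051$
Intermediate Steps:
$E{\left(u,B \right)} = \left(-8 + B\right) \left(14 + B\right)$
$\left(\left(\left(-511 + 283\right) + E{\left(2,-9 \right)}\right) - 1304\right) + 566 = \left(\left(\left(-511 + 283\right) + \left(-112 + \left(-9\right)^{2} + 6 \left(-9\right)\right)\right) - 1304\right) + 566 = \left(\left(-228 - 85\right) - 1304\right) + 566 = \left(-313 - 1304\right) + 566 = -1617 + 566 = -1051$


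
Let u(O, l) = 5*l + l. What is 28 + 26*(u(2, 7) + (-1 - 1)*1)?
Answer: 1068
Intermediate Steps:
u(O, l) = 6*l
28 + 26*(u(2, 7) + (-1 - 1)*1) = 28 + 26*(6*7 + (-1 - 1)*1) = 28 + 26*(42 - 2*1) = 28 + 26*(42 - 2) = 28 + 26*40 = 28 + 1040 = 1068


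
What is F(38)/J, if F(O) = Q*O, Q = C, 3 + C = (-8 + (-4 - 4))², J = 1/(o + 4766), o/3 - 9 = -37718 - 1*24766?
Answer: -1756083626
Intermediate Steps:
o = -187425 (o = 27 + 3*(-37718 - 1*24766) = 27 + 3*(-37718 - 24766) = 27 + 3*(-62484) = 27 - 187452 = -187425)
J = -1/182659 (J = 1/(-187425 + 4766) = 1/(-182659) = -1/182659 ≈ -5.4747e-6)
C = 253 (C = -3 + (-8 + (-4 - 4))² = -3 + (-8 - 8)² = -3 + (-16)² = -3 + 256 = 253)
Q = 253
F(O) = 253*O
F(38)/J = (253*38)/(-1/182659) = 9614*(-182659) = -1756083626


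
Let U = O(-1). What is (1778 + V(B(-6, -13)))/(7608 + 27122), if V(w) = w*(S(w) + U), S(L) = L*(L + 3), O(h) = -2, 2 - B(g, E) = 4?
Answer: 893/17365 ≈ 0.051425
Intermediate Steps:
B(g, E) = -2 (B(g, E) = 2 - 1*4 = 2 - 4 = -2)
S(L) = L*(3 + L)
U = -2
V(w) = w*(-2 + w*(3 + w)) (V(w) = w*(w*(3 + w) - 2) = w*(-2 + w*(3 + w)))
(1778 + V(B(-6, -13)))/(7608 + 27122) = (1778 - 2*(-2 - 2*(3 - 2)))/(7608 + 27122) = (1778 - 2*(-2 - 2*1))/34730 = (1778 - 2*(-2 - 2))*(1/34730) = (1778 - 2*(-4))*(1/34730) = (1778 + 8)*(1/34730) = 1786*(1/34730) = 893/17365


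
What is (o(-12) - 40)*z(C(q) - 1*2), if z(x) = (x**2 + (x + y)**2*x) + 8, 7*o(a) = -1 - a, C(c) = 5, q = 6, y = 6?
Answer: -69940/7 ≈ -9991.4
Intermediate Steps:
o(a) = -1/7 - a/7 (o(a) = (-1 - a)/7 = -1/7 - a/7)
z(x) = 8 + x**2 + x*(6 + x)**2 (z(x) = (x**2 + (x + 6)**2*x) + 8 = (x**2 + (6 + x)**2*x) + 8 = (x**2 + x*(6 + x)**2) + 8 = 8 + x**2 + x*(6 + x)**2)
(o(-12) - 40)*z(C(q) - 1*2) = ((-1/7 - 1/7*(-12)) - 40)*(8 + (5 - 1*2)**2 + (5 - 1*2)*(6 + (5 - 1*2))**2) = ((-1/7 + 12/7) - 40)*(8 + (5 - 2)**2 + (5 - 2)*(6 + (5 - 2))**2) = (11/7 - 40)*(8 + 3**2 + 3*(6 + 3)**2) = -269*(8 + 9 + 3*9**2)/7 = -269*(8 + 9 + 3*81)/7 = -269*(8 + 9 + 243)/7 = -269/7*260 = -69940/7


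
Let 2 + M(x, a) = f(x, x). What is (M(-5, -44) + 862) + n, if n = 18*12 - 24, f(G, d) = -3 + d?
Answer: 1044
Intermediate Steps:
M(x, a) = -5 + x (M(x, a) = -2 + (-3 + x) = -5 + x)
n = 192 (n = 216 - 24 = 192)
(M(-5, -44) + 862) + n = ((-5 - 5) + 862) + 192 = (-10 + 862) + 192 = 852 + 192 = 1044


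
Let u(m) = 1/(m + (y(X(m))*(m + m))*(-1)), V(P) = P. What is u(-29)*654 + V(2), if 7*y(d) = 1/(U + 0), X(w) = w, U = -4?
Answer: -2762/145 ≈ -19.048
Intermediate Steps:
y(d) = -1/28 (y(d) = 1/(7*(-4 + 0)) = (⅐)/(-4) = (⅐)*(-¼) = -1/28)
u(m) = 14/(15*m) (u(m) = 1/(m - (m + m)/28*(-1)) = 1/(m - m/14*(-1)) = 1/(m + m/14) = 1/(15*m/14) = 14/(15*m))
u(-29)*654 + V(2) = ((14/15)/(-29))*654 + 2 = ((14/15)*(-1/29))*654 + 2 = -14/435*654 + 2 = -3052/145 + 2 = -2762/145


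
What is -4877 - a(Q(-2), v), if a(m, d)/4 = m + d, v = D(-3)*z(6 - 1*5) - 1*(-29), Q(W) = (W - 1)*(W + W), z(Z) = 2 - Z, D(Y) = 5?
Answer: -5061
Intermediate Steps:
Q(W) = 2*W*(-1 + W) (Q(W) = (-1 + W)*(2*W) = 2*W*(-1 + W))
v = 34 (v = 5*(2 - (6 - 1*5)) - 1*(-29) = 5*(2 - (6 - 5)) + 29 = 5*(2 - 1*1) + 29 = 5*(2 - 1) + 29 = 5*1 + 29 = 5 + 29 = 34)
a(m, d) = 4*d + 4*m (a(m, d) = 4*(m + d) = 4*(d + m) = 4*d + 4*m)
-4877 - a(Q(-2), v) = -4877 - (4*34 + 4*(2*(-2)*(-1 - 2))) = -4877 - (136 + 4*(2*(-2)*(-3))) = -4877 - (136 + 4*12) = -4877 - (136 + 48) = -4877 - 1*184 = -4877 - 184 = -5061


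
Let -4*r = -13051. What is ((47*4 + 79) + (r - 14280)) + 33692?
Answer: 91767/4 ≈ 22942.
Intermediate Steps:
r = 13051/4 (r = -1/4*(-13051) = 13051/4 ≈ 3262.8)
((47*4 + 79) + (r - 14280)) + 33692 = ((47*4 + 79) + (13051/4 - 14280)) + 33692 = ((188 + 79) - 44069/4) + 33692 = (267 - 44069/4) + 33692 = -43001/4 + 33692 = 91767/4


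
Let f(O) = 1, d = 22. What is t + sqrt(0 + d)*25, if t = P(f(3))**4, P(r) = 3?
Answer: 81 + 25*sqrt(22) ≈ 198.26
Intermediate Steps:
t = 81 (t = 3**4 = 81)
t + sqrt(0 + d)*25 = 81 + sqrt(0 + 22)*25 = 81 + sqrt(22)*25 = 81 + 25*sqrt(22)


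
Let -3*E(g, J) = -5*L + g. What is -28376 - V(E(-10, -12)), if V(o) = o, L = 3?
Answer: -85153/3 ≈ -28384.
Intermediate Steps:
E(g, J) = 5 - g/3 (E(g, J) = -(-5*3 + g)/3 = -(-15 + g)/3 = 5 - g/3)
-28376 - V(E(-10, -12)) = -28376 - (5 - ⅓*(-10)) = -28376 - (5 + 10/3) = -28376 - 1*25/3 = -28376 - 25/3 = -85153/3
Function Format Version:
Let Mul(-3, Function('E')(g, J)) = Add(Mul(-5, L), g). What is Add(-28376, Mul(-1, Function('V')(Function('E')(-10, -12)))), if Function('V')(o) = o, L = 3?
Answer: Rational(-85153, 3) ≈ -28384.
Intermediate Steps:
Function('E')(g, J) = Add(5, Mul(Rational(-1, 3), g)) (Function('E')(g, J) = Mul(Rational(-1, 3), Add(Mul(-5, 3), g)) = Mul(Rational(-1, 3), Add(-15, g)) = Add(5, Mul(Rational(-1, 3), g)))
Add(-28376, Mul(-1, Function('V')(Function('E')(-10, -12)))) = Add(-28376, Mul(-1, Add(5, Mul(Rational(-1, 3), -10)))) = Add(-28376, Mul(-1, Add(5, Rational(10, 3)))) = Add(-28376, Mul(-1, Rational(25, 3))) = Add(-28376, Rational(-25, 3)) = Rational(-85153, 3)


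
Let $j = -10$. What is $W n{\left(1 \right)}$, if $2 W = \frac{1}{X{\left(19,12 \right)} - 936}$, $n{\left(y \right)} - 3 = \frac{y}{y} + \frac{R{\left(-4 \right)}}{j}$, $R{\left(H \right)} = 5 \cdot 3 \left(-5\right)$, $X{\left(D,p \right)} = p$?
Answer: $- \frac{23}{3696} \approx -0.0062229$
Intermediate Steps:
$R{\left(H \right)} = -75$ ($R{\left(H \right)} = 15 \left(-5\right) = -75$)
$n{\left(y \right)} = \frac{23}{2}$ ($n{\left(y \right)} = 3 + \left(\frac{y}{y} - \frac{75}{-10}\right) = 3 + \left(1 - - \frac{15}{2}\right) = 3 + \left(1 + \frac{15}{2}\right) = 3 + \frac{17}{2} = \frac{23}{2}$)
$W = - \frac{1}{1848}$ ($W = \frac{1}{2 \left(12 - 936\right)} = \frac{1}{2 \left(-924\right)} = \frac{1}{2} \left(- \frac{1}{924}\right) = - \frac{1}{1848} \approx -0.00054113$)
$W n{\left(1 \right)} = \left(- \frac{1}{1848}\right) \frac{23}{2} = - \frac{23}{3696}$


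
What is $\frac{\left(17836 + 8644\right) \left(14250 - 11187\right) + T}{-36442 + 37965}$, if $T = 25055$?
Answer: $\frac{81133295}{1523} \approx 53272.0$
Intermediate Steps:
$\frac{\left(17836 + 8644\right) \left(14250 - 11187\right) + T}{-36442 + 37965} = \frac{\left(17836 + 8644\right) \left(14250 - 11187\right) + 25055}{-36442 + 37965} = \frac{26480 \cdot 3063 + 25055}{1523} = \left(81108240 + 25055\right) \frac{1}{1523} = 81133295 \cdot \frac{1}{1523} = \frac{81133295}{1523}$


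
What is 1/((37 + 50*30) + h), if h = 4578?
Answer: 1/6115 ≈ 0.00016353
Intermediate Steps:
1/((37 + 50*30) + h) = 1/((37 + 50*30) + 4578) = 1/((37 + 1500) + 4578) = 1/(1537 + 4578) = 1/6115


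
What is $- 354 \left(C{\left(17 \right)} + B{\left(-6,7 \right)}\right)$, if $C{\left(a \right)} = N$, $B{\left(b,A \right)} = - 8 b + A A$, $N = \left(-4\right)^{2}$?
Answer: $-40002$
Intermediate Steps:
$N = 16$
$B{\left(b,A \right)} = A^{2} - 8 b$ ($B{\left(b,A \right)} = - 8 b + A^{2} = A^{2} - 8 b$)
$C{\left(a \right)} = 16$
$- 354 \left(C{\left(17 \right)} + B{\left(-6,7 \right)}\right) = - 354 \left(16 - \left(-48 - 7^{2}\right)\right) = - 354 \left(16 + \left(49 + 48\right)\right) = - 354 \left(16 + 97\right) = \left(-354\right) 113 = -40002$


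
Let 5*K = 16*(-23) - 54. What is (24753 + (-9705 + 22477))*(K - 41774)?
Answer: -1570736460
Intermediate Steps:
K = -422/5 (K = (16*(-23) - 54)/5 = (-368 - 54)/5 = (1/5)*(-422) = -422/5 ≈ -84.400)
(24753 + (-9705 + 22477))*(K - 41774) = (24753 + (-9705 + 22477))*(-422/5 - 41774) = (24753 + 12772)*(-209292/5) = 37525*(-209292/5) = -1570736460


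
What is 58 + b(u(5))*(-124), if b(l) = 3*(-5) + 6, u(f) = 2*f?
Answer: 1174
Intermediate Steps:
b(l) = -9 (b(l) = -15 + 6 = -9)
58 + b(u(5))*(-124) = 58 - 9*(-124) = 58 + 1116 = 1174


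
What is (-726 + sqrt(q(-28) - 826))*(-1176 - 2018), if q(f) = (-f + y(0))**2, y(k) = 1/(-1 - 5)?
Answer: 2318844 - 1597*I*sqrt(1847)/3 ≈ 2.3188e+6 - 22878.0*I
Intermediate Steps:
y(k) = -1/6 (y(k) = 1/(-6) = -1/6)
q(f) = (-1/6 - f)**2 (q(f) = (-f - 1/6)**2 = (-1/6 - f)**2)
(-726 + sqrt(q(-28) - 826))*(-1176 - 2018) = (-726 + sqrt((1 + 6*(-28))**2/36 - 826))*(-1176 - 2018) = (-726 + sqrt((1 - 168)**2/36 - 826))*(-3194) = (-726 + sqrt((1/36)*(-167)**2 - 826))*(-3194) = (-726 + sqrt((1/36)*27889 - 826))*(-3194) = (-726 + sqrt(27889/36 - 826))*(-3194) = (-726 + sqrt(-1847/36))*(-3194) = (-726 + I*sqrt(1847)/6)*(-3194) = 2318844 - 1597*I*sqrt(1847)/3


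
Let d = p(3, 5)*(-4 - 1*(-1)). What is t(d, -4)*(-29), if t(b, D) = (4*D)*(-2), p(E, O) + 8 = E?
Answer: -928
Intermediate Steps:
p(E, O) = -8 + E
d = 15 (d = (-8 + 3)*(-4 - 1*(-1)) = -5*(-4 + 1) = -5*(-3) = 15)
t(b, D) = -8*D
t(d, -4)*(-29) = -8*(-4)*(-29) = 32*(-29) = -928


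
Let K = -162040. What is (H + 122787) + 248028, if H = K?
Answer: 208775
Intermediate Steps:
H = -162040
(H + 122787) + 248028 = (-162040 + 122787) + 248028 = -39253 + 248028 = 208775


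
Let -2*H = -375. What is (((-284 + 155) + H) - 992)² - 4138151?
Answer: -13066915/4 ≈ -3.2667e+6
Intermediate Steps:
H = 375/2 (H = -½*(-375) = 375/2 ≈ 187.50)
(((-284 + 155) + H) - 992)² - 4138151 = (((-284 + 155) + 375/2) - 992)² - 4138151 = ((-129 + 375/2) - 992)² - 4138151 = (117/2 - 992)² - 4138151 = (-1867/2)² - 4138151 = 3485689/4 - 4138151 = -13066915/4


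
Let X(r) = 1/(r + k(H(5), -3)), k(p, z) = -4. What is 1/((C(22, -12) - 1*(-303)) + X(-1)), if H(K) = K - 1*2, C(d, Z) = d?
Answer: 5/1624 ≈ 0.0030788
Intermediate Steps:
H(K) = -2 + K (H(K) = K - 2 = -2 + K)
X(r) = 1/(-4 + r) (X(r) = 1/(r - 4) = 1/(-4 + r))
1/((C(22, -12) - 1*(-303)) + X(-1)) = 1/((22 - 1*(-303)) + 1/(-4 - 1)) = 1/((22 + 303) + 1/(-5)) = 1/(325 - ⅕) = 1/(1624/5) = 5/1624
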